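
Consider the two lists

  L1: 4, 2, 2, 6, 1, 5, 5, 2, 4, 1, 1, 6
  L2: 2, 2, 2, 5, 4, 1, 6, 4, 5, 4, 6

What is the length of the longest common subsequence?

Let dp[i][j] be the LCS length of the first i values of L1 and the first j values of L2. dp[i][j] = dp[i-1][j-1]+1 when the i-th and j-th values match, else max(dp[i-1][j], dp[i][j-1]).
    ·  2  2  2  5  4  1  6  4  5  4  6
 ·  0  0  0  0  0  0  0  0  0  0  0  0
 4  0  0  0  0  0  1  1  1  1  1  1  1
 2  0  1  1  1  1  1  1  1  1  1  1  1
 2  0  1  2  2  2  2  2  2  2  2  2  2
 6  0  1  2  2  2  2  2  3  3  3  3  3
 1  0  1  2  2  2  2  3  3  3  3  3  3
 5  0  1  2  2  3  3  3  3  3  4  4  4
 5  0  1  2  2  3  3  3  3  3  4  4  4
 2  0  1  2  3  3  3  3  3  3  4  4  4
 4  0  1  2  3  3  4  4  4  4  4  5  5
 1  0  1  2  3  3  4  5  5  5  5  5  5
 1  0  1  2  3  3  4  5  5  5  5  5  5
 6  0  1  2  3  3  4  5  6  6  6  6  6
dp[12][11] = 6. One LCS (by backtracking along matches): 2, 2, 6, 5, 4, 6.

6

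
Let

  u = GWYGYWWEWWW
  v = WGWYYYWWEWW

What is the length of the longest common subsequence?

9

Let dp[i][j] be the LCS length of the first i characters of u and the first j characters of v. dp[i][j] = dp[i-1][j-1]+1 when the i-th and j-th characters match, else max(dp[i-1][j], dp[i][j-1]).
    ·  W  G  W  Y  Y  Y  W  W  E  W  W
 ·  0  0  0  0  0  0  0  0  0  0  0  0
 G  0  0  1  1  1  1  1  1  1  1  1  1
 W  0  1  1  2  2  2  2  2  2  2  2  2
 Y  0  1  1  2  3  3  3  3  3  3  3  3
 G  0  1  2  2  3  3  3  3  3  3  3  3
 Y  0  1  2  2  3  4  4  4  4  4  4  4
 W  0  1  2  3  3  4  4  5  5  5  5  5
 W  0  1  2  3  3  4  4  5  6  6  6  6
 E  0  1  2  3  3  4  4  5  6  7  7  7
 W  0  1  2  3  3  4  4  5  6  7  8  8
 W  0  1  2  3  3  4  4  5  6  7  8  9
 W  0  1  2  3  3  4  4  5  6  7  8  9
dp[11][11] = 9. One LCS (by backtracking along matches): GWYYWWEWW.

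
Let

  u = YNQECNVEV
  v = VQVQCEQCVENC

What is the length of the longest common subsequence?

Match Q (u #3, v #4) → E (u #4, v #6) → C (u #5, v #8) → V (u #7, v #9) → E (u #8, v #10) — 5 characters in the same relative order in both. The LCS DP gives dp[9][12] = 5, so this is optimal.

5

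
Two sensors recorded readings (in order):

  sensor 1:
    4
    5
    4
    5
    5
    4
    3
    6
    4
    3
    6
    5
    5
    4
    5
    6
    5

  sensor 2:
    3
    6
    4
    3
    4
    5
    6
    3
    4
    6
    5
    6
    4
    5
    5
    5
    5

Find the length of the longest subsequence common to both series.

Match 4 at sensor 1[1]=sensor 2[5]; then 5 at sensor 1[2]=sensor 2[6]; then 4 at sensor 1[3]=sensor 2[9]; then 5 at sensor 1[5]=sensor 2[11]; then 6 at sensor 1[8]=sensor 2[12]; then 4 at sensor 1[9]=sensor 2[13]; then 5 at sensor 1[12]=sensor 2[14]; then 5 at sensor 1[13]=sensor 2[15]; then 5 at sensor 1[15]=sensor 2[16]; then 5 at sensor 1[17]=sensor 2[17] — 10 values in the same relative order in both. The LCS DP gives dp[17][17] = 10, so this is optimal.

10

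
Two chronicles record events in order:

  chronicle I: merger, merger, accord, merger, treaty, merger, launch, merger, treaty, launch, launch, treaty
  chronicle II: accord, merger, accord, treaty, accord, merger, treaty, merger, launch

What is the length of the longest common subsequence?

Taking merger at chronicle I[1]=chronicle II[2], then accord at chronicle I[3]=chronicle II[5], then merger at chronicle I[4]=chronicle II[6], then treaty at chronicle I[5]=chronicle II[7], then merger at chronicle I[8]=chronicle II[8], then launch at chronicle I[11]=chronicle II[9] gives a common subsequence of length 6, and the DP table's final entry dp[12][9] is also 6, so no common subsequence is longer.

6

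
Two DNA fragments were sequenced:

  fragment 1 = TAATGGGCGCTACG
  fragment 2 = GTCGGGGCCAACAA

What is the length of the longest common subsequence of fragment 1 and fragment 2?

8

Pick T [1,2], G [5,5], G [6,6], G [7,7], C [8,8], C [10,9], A [12,11], C [13,12]; all 8 bases appear in both, in order, and the DP table's final entry dp[14][14] is also 8, so no common subsequence is longer.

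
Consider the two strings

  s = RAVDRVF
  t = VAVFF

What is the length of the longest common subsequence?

Pick A (s #2, t #2); then V (s #3, t #3); then F (s #7, t #5); all 3 characters appear in both, in order. dp[7][5] = 3 confirms this is the maximum.

3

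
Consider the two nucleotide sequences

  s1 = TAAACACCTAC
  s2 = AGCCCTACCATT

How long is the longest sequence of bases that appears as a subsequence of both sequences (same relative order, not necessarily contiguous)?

7

Let dp[i][j] be the LCS length of the first i bases of s1 and the first j bases of s2. dp[i][j] = dp[i-1][j-1]+1 when the i-th and j-th bases match, else max(dp[i-1][j], dp[i][j-1]).
    ·  A  G  C  C  C  T  A  C  C  A  T  T
 ·  0  0  0  0  0  0  0  0  0  0  0  0  0
 T  0  0  0  0  0  0  1  1  1  1  1  1  1
 A  0  1  1  1  1  1  1  2  2  2  2  2  2
 A  0  1  1  1  1  1  1  2  2  2  3  3  3
 A  0  1  1  1  1  1  1  2  2  2  3  3  3
 C  0  1  1  2  2  2  2  2  3  3  3  3  3
 A  0  1  1  2  2  2  2  3  3  3  4  4  4
 C  0  1  1  2  3  3  3  3  4  4  4  4  4
 C  0  1  1  2  3  4  4  4  4  5  5  5  5
 T  0  1  1  2  3  4  5  5  5  5  5  6  6
 A  0  1  1  2  3  4  5  6  6  6  6  6  6
 C  0  1  1  2  3  4  5  6  7  7  7  7  7
dp[11][12] = 7. One LCS (by backtracking along matches): ACCCTAC.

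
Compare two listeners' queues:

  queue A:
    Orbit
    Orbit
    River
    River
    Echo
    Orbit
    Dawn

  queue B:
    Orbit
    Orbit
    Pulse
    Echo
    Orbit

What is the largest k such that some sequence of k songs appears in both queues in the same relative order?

4

Pick Orbit (queue A #1, queue B #1), then Orbit (queue A #2, queue B #2), then Echo (queue A #5, queue B #4), then Orbit (queue A #6, queue B #5); all 4 songs appear in both, in order. dp[7][5] = 4 confirms this is the maximum.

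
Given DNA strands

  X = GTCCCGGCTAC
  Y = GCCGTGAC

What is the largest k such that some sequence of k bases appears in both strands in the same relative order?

7

Let dp[i][j] be the LCS length of the first i bases of X and the first j bases of Y. dp[i][j] = dp[i-1][j-1]+1 when the i-th and j-th bases match, else max(dp[i-1][j], dp[i][j-1]).
    ·  G  C  C  G  T  G  A  C
 ·  0  0  0  0  0  0  0  0  0
 G  0  1  1  1  1  1  1  1  1
 T  0  1  1  1  1  2  2  2  2
 C  0  1  2  2  2  2  2  2  3
 C  0  1  2  3  3  3  3  3  3
 C  0  1  2  3  3  3  3  3  4
 G  0  1  2  3  4  4  4  4  4
 G  0  1  2  3  4  4  5  5  5
 C  0  1  2  3  4  4  5  5  6
 T  0  1  2  3  4  5  5  5  6
 A  0  1  2  3  4  5  5  6  6
 C  0  1  2  3  4  5  5  6  7
dp[11][8] = 7. One LCS (by backtracking along matches): GCCGGAC.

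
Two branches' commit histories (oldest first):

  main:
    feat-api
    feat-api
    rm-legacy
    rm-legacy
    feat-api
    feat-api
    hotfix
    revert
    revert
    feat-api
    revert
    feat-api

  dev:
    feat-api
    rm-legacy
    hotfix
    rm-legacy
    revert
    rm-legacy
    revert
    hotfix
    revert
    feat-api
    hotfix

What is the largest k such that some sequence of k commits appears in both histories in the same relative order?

7

One common subsequence of length 7: feat-api at main[2]=dev[1] → rm-legacy at main[3]=dev[2] → rm-legacy at main[4]=dev[4] → revert at main[8]=dev[5] → revert at main[9]=dev[7] → revert at main[11]=dev[9] → feat-api at main[12]=dev[10], and the DP table's final entry dp[12][11] is also 7, so no common subsequence is longer.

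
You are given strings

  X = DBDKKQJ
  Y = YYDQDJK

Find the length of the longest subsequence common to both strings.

3

Match D at X[1]=Y[3] → D at X[3]=Y[5] → K at X[5]=Y[7] — 3 characters in the same relative order in both. The LCS DP gives dp[7][7] = 3, so this is optimal.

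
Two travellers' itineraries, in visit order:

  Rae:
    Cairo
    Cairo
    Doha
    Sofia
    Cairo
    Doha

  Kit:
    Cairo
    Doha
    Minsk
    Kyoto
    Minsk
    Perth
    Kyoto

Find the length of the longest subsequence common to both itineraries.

Match Cairo [2,1], Doha [3,2] — 2 stops in the same relative order in both. The LCS DP gives dp[6][7] = 2, so this is optimal.

2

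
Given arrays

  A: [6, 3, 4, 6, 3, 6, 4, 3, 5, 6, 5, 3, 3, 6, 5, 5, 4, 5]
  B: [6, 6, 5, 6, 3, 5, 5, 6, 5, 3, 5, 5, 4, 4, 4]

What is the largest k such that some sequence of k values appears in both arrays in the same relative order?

11

Taking 6 at A[1]=B[1] → 6 at A[4]=B[2] → 6 at A[6]=B[4] → 3 at A[8]=B[5] → 5 at A[9]=B[7] → 6 at A[10]=B[8] → 5 at A[11]=B[9] → 3 at A[13]=B[10] → 5 at A[15]=B[11] → 5 at A[16]=B[12] → 4 at A[17]=B[15] gives a common subsequence of length 11. Since dp[18][15] = 11, nothing longer is possible.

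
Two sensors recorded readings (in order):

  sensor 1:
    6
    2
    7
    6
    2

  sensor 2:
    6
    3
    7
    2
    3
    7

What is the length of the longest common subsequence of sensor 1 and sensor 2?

Let dp[i][j] be the LCS length of the first i values of sensor 1 and the first j values of sensor 2. dp[i][j] = dp[i-1][j-1]+1 when the i-th and j-th values match, else max(dp[i-1][j], dp[i][j-1]).
    ·  6  3  7  2  3  7
 ·  0  0  0  0  0  0  0
 6  0  1  1  1  1  1  1
 2  0  1  1  1  2  2  2
 7  0  1  1  2  2  2  3
 6  0  1  1  2  2  2  3
 2  0  1  1  2  3  3  3
dp[5][6] = 3. One LCS (by backtracking along matches): 6, 2, 7.

3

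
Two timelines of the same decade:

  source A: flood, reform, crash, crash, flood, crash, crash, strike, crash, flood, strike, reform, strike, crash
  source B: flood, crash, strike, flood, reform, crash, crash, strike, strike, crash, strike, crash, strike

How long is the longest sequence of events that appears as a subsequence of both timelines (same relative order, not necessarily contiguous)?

One common subsequence of length 9: flood (source A #1, source B #1), then crash (source A #3, source B #2), then flood (source A #5, source B #4), then crash (source A #6, source B #6), then crash (source A #7, source B #7), then strike (source A #8, source B #9), then crash (source A #9, source B #10), then strike (source A #11, source B #11), then strike (source A #13, source B #13). dp[14][13] = 9 confirms this is the maximum.

9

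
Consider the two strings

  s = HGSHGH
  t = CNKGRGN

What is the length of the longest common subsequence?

Match G at s[2]=t[4]; then G at s[5]=t[6] — 2 characters in the same relative order in both. Since dp[6][7] = 2, nothing longer is possible.

2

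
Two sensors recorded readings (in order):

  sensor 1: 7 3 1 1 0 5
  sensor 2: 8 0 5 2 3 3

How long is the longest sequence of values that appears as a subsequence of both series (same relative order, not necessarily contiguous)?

Match 0 at sensor 1[5]=sensor 2[2]; then 5 at sensor 1[6]=sensor 2[3] — 2 values in the same relative order in both. The LCS DP gives dp[6][6] = 2, so this is optimal.

2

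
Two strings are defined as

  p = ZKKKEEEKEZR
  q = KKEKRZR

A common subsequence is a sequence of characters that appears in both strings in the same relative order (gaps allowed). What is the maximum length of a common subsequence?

6

Match K at p[3]=q[1] → K at p[4]=q[2] → E at p[7]=q[3] → K at p[8]=q[4] → Z at p[10]=q[6] → R at p[11]=q[7] — 6 characters in the same relative order in both, and the DP table's final entry dp[11][7] is also 6, so no common subsequence is longer.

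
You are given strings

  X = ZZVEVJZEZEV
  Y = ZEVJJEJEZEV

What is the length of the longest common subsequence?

8

Pick Z at X[1]=Y[1], then V at X[3]=Y[3], then E at X[4]=Y[6], then J at X[6]=Y[7], then E at X[8]=Y[8], then Z at X[9]=Y[9], then E at X[10]=Y[10], then V at X[11]=Y[11]; all 8 characters appear in both, in order, and the DP table's final entry dp[11][11] is also 8, so no common subsequence is longer.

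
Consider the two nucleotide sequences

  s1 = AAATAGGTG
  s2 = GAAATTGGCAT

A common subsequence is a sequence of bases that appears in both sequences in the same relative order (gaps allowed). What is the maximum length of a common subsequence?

7

Pick A [1,2]; then A [2,3]; then A [3,4]; then T [4,6]; then G [6,7]; then G [7,8]; then T [8,11]; all 7 bases appear in both, in order. The LCS DP gives dp[9][11] = 7, so this is optimal.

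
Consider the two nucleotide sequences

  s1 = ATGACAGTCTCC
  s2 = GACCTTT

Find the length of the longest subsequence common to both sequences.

5

Let dp[i][j] be the LCS length of the first i bases of s1 and the first j bases of s2. dp[i][j] = dp[i-1][j-1]+1 when the i-th and j-th bases match, else max(dp[i-1][j], dp[i][j-1]).
    ·  G  A  C  C  T  T  T
 ·  0  0  0  0  0  0  0  0
 A  0  0  1  1  1  1  1  1
 T  0  0  1  1  1  2  2  2
 G  0  1  1  1  1  2  2  2
 A  0  1  2  2  2  2  2  2
 C  0  1  2  3  3  3  3  3
 A  0  1  2  3  3  3  3  3
 G  0  1  2  3  3  3  3  3
 T  0  1  2  3  3  4  4  4
 C  0  1  2  3  4  4  4  4
 T  0  1  2  3  4  5  5  5
 C  0  1  2  3  4  5  5  5
 C  0  1  2  3  4  5  5  5
dp[12][7] = 5. One LCS (by backtracking along matches): GACTT.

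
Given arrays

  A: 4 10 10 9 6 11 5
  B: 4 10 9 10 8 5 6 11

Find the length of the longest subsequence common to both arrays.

Match 4 [1,1]; then 10 [2,2]; then 10 [3,4]; then 6 [5,7]; then 11 [6,8] — 5 values in the same relative order in both. Since dp[7][8] = 5, nothing longer is possible.

5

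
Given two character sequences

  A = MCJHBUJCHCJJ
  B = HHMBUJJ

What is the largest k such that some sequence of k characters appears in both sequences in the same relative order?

Let dp[i][j] be the LCS length of the first i characters of A and the first j characters of B. dp[i][j] = dp[i-1][j-1]+1 when the i-th and j-th characters match, else max(dp[i-1][j], dp[i][j-1]).
    ·  H  H  M  B  U  J  J
 ·  0  0  0  0  0  0  0  0
 M  0  0  0  1  1  1  1  1
 C  0  0  0  1  1  1  1  1
 J  0  0  0  1  1  1  2  2
 H  0  1  1  1  1  1  2  2
 B  0  1  1  1  2  2  2  2
 U  0  1  1  1  2  3  3  3
 J  0  1  1  1  2  3  4  4
 C  0  1  1  1  2  3  4  4
 H  0  1  2  2  2  3  4  4
 C  0  1  2  2  2  3  4  4
 J  0  1  2  2  2  3  4  5
 J  0  1  2  2  2  3  4  5
dp[12][7] = 5. One LCS (by backtracking along matches): MBUJJ.

5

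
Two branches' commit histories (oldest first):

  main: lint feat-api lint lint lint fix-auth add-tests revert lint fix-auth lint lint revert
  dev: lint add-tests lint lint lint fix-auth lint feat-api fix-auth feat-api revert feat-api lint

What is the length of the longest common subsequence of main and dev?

Pick lint [1,1]; then lint [3,3]; then lint [4,4]; then lint [5,5]; then fix-auth [6,6]; then lint [9,7]; then fix-auth [10,9]; then lint [12,13]; all 8 commits appear in both, in order. The LCS DP gives dp[13][13] = 8, so this is optimal.

8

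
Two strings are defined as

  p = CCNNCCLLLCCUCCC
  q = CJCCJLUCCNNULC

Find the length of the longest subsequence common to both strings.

Match C (p #1, q #1) → C (p #2, q #3) → C (p #5, q #4) → L (p #7, q #6) → C (p #10, q #8) → C (p #11, q #9) → U (p #12, q #12) → C (p #15, q #14) — 8 characters in the same relative order in both. dp[15][14] = 8 confirms this is the maximum.

8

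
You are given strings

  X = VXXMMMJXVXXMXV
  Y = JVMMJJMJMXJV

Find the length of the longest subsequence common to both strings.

Taking V [1,2]; then M [4,3]; then M [5,4]; then M [6,7]; then J [7,8]; then M [12,9]; then X [13,10]; then V [14,12] gives a common subsequence of length 8. The LCS DP gives dp[14][12] = 8, so this is optimal.

8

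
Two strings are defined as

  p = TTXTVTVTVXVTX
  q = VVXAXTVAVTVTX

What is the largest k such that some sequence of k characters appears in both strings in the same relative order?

8

Pick X (p #3, q #5); then T (p #4, q #6); then V (p #5, q #7); then V (p #7, q #9); then T (p #8, q #10); then V (p #11, q #11); then T (p #12, q #12); then X (p #13, q #13); all 8 characters appear in both, in order. Since dp[13][13] = 8, nothing longer is possible.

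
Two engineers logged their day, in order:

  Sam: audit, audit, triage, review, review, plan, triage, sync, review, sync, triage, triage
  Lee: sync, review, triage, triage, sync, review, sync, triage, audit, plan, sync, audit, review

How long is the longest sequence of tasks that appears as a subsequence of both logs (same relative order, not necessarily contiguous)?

6

Pick triage (Sam #3, Lee #3), then triage (Sam #7, Lee #4), then sync (Sam #8, Lee #5), then review (Sam #9, Lee #6), then sync (Sam #10, Lee #7), then triage (Sam #11, Lee #8); all 6 tasks appear in both, in order, and the DP table's final entry dp[12][13] is also 6, so no common subsequence is longer.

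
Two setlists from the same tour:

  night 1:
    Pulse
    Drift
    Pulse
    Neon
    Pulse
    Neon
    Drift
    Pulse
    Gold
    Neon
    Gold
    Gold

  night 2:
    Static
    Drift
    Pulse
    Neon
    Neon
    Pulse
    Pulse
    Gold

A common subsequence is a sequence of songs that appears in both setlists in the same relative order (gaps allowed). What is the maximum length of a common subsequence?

Taking Drift [2,2], Pulse [3,3], Neon [4,5], Pulse [5,6], Pulse [8,7], Gold [12,8] gives a common subsequence of length 6. dp[12][8] = 6 confirms this is the maximum.

6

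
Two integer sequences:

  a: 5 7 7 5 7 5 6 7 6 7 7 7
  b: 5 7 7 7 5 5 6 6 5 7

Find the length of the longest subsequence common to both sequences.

Let dp[i][j] be the LCS length of the first i values of a and the first j values of b. dp[i][j] = dp[i-1][j-1]+1 when the i-th and j-th values match, else max(dp[i-1][j], dp[i][j-1]).
    ·  5  7  7  7  5  5  6  6  5  7
 ·  0  0  0  0  0  0  0  0  0  0  0
 5  0  1  1  1  1  1  1  1  1  1  1
 7  0  1  2  2  2  2  2  2  2  2  2
 7  0  1  2  3  3  3  3  3  3  3  3
 5  0  1  2  3  3  4  4  4  4  4  4
 7  0  1  2  3  4  4  4  4  4  4  5
 5  0  1  2  3  4  5  5  5  5  5  5
 6  0  1  2  3  4  5  5  6  6  6  6
 7  0  1  2  3  4  5  5  6  6  6  7
 6  0  1  2  3  4  5  5  6  7  7  7
 7  0  1  2  3  4  5  5  6  7  7  8
 7  0  1  2  3  4  5  5  6  7  7  8
 7  0  1  2  3  4  5  5  6  7  7  8
dp[12][10] = 8. One LCS (by backtracking along matches): 5, 7, 7, 5, 5, 6, 6, 7.

8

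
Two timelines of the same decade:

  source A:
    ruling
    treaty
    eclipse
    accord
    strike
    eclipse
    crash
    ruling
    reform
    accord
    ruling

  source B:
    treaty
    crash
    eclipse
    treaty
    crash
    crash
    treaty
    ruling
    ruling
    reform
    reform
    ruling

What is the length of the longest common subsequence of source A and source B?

Match treaty (source A #2, source B #1) → eclipse (source A #3, source B #3) → crash (source A #7, source B #6) → ruling (source A #8, source B #9) → reform (source A #9, source B #11) → ruling (source A #11, source B #12) — 6 events in the same relative order in both, and the DP table's final entry dp[11][12] is also 6, so no common subsequence is longer.

6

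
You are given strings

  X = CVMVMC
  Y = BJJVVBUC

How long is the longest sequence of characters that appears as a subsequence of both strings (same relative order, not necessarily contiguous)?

3

Let dp[i][j] be the LCS length of the first i characters of X and the first j characters of Y. dp[i][j] = dp[i-1][j-1]+1 when the i-th and j-th characters match, else max(dp[i-1][j], dp[i][j-1]).
    ·  B  J  J  V  V  B  U  C
 ·  0  0  0  0  0  0  0  0  0
 C  0  0  0  0  0  0  0  0  1
 V  0  0  0  0  1  1  1  1  1
 M  0  0  0  0  1  1  1  1  1
 V  0  0  0  0  1  2  2  2  2
 M  0  0  0  0  1  2  2  2  2
 C  0  0  0  0  1  2  2  2  3
dp[6][8] = 3. One LCS (by backtracking along matches): VVC.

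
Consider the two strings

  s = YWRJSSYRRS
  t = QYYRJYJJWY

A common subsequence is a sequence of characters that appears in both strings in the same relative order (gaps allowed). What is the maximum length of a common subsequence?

4

Taking Y (s #1, t #3); then R (s #3, t #4); then J (s #4, t #8); then Y (s #7, t #10) gives a common subsequence of length 4, and the DP table's final entry dp[10][10] is also 4, so no common subsequence is longer.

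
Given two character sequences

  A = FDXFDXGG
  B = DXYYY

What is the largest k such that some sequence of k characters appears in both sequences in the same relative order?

Pick D (A #2, B #1); then X (A #3, B #2); all 2 characters appear in both, in order. Since dp[8][5] = 2, nothing longer is possible.

2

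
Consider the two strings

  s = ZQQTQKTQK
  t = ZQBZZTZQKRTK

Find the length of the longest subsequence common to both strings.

7

Let dp[i][j] be the LCS length of the first i characters of s and the first j characters of t. dp[i][j] = dp[i-1][j-1]+1 when the i-th and j-th characters match, else max(dp[i-1][j], dp[i][j-1]).
    ·  Z  Q  B  Z  Z  T  Z  Q  K  R  T  K
 ·  0  0  0  0  0  0  0  0  0  0  0  0  0
 Z  0  1  1  1  1  1  1  1  1  1  1  1  1
 Q  0  1  2  2  2  2  2  2  2  2  2  2  2
 Q  0  1  2  2  2  2  2  2  3  3  3  3  3
 T  0  1  2  2  2  2  3  3  3  3  3  4  4
 Q  0  1  2  2  2  2  3  3  4  4  4  4  4
 K  0  1  2  2  2  2  3  3  4  5  5  5  5
 T  0  1  2  2  2  2  3  3  4  5  5  6  6
 Q  0  1  2  2  2  2  3  3  4  5  5  6  6
 K  0  1  2  2  2  2  3  3  4  5  5  6  7
dp[9][12] = 7. One LCS (by backtracking along matches): ZQTQKTK.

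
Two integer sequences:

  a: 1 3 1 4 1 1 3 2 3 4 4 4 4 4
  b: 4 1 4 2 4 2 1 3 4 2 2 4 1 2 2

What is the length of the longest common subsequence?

Taking 1 at a[1]=b[2]; then 4 at a[4]=b[5]; then 1 at a[6]=b[7]; then 3 at a[7]=b[8]; then 2 at a[8]=b[11]; then 4 at a[10]=b[12] gives a common subsequence of length 6. Since dp[14][15] = 6, nothing longer is possible.

6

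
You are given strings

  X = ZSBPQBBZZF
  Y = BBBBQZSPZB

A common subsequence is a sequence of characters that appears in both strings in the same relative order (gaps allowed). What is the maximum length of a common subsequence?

One common subsequence of length 5: B at X[3]=Y[2], then B at X[6]=Y[3], then B at X[7]=Y[4], then Z at X[8]=Y[6], then Z at X[9]=Y[9]. dp[10][10] = 5 confirms this is the maximum.

5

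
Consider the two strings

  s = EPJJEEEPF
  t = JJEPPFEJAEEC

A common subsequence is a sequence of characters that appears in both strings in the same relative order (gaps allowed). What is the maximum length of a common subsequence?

Let dp[i][j] be the LCS length of the first i characters of s and the first j characters of t. dp[i][j] = dp[i-1][j-1]+1 when the i-th and j-th characters match, else max(dp[i-1][j], dp[i][j-1]).
    ·  J  J  E  P  P  F  E  J  A  E  E  C
 ·  0  0  0  0  0  0  0  0  0  0  0  0  0
 E  0  0  0  1  1  1  1  1  1  1  1  1  1
 P  0  0  0  1  2  2  2  2  2  2  2  2  2
 J  0  1  1  1  2  2  2  2  3  3  3  3  3
 J  0  1  2  2  2  2  2  2  3  3  3  3  3
 E  0  1  2  3  3  3  3  3  3  3  4  4  4
 E  0  1  2  3  3  3  3  4  4  4  4  5  5
 E  0  1  2  3  3  3  3  4  4  4  5  5  5
 P  0  1  2  3  4  4  4  4  4  4  5  5  5
 F  0  1  2  3  4  4  5  5  5  5  5  5  5
dp[9][12] = 5. One LCS (by backtracking along matches): EPJEE.

5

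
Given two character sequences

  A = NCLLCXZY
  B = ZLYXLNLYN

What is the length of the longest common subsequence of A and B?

3

Let dp[i][j] be the LCS length of the first i characters of A and the first j characters of B. dp[i][j] = dp[i-1][j-1]+1 when the i-th and j-th characters match, else max(dp[i-1][j], dp[i][j-1]).
    ·  Z  L  Y  X  L  N  L  Y  N
 ·  0  0  0  0  0  0  0  0  0  0
 N  0  0  0  0  0  0  1  1  1  1
 C  0  0  0  0  0  0  1  1  1  1
 L  0  0  1  1  1  1  1  2  2  2
 L  0  0  1  1  1  2  2  2  2  2
 C  0  0  1  1  1  2  2  2  2  2
 X  0  0  1  1  2  2  2  2  2  2
 Z  0  1  1  1  2  2  2  2  2  2
 Y  0  1  1  2  2  2  2  2  3  3
dp[8][9] = 3. One LCS (by backtracking along matches): NLY.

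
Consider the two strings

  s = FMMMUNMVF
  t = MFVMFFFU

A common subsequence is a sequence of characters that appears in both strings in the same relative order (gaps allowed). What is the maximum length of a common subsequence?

3

Taking F (s #1, t #2); then M (s #2, t #4); then U (s #5, t #8) gives a common subsequence of length 3. The LCS DP gives dp[9][8] = 3, so this is optimal.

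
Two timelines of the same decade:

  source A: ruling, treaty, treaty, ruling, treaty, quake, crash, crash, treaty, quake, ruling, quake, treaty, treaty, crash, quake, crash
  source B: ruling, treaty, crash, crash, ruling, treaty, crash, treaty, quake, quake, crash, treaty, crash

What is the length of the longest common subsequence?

10

Match ruling (source A #1, source B #1), then treaty (source A #2, source B #2), then ruling (source A #4, source B #5), then treaty (source A #5, source B #6), then crash (source A #8, source B #7), then treaty (source A #9, source B #8), then quake (source A #10, source B #9), then quake (source A #12, source B #10), then treaty (source A #14, source B #12), then crash (source A #17, source B #13) — 10 events in the same relative order in both, and the DP table's final entry dp[17][13] is also 10, so no common subsequence is longer.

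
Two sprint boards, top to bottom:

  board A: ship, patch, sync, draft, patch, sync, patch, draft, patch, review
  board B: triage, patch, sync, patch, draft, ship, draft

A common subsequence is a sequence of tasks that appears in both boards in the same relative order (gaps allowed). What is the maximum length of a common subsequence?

4

Pick patch at board A[2]=board B[2] → sync at board A[3]=board B[3] → draft at board A[4]=board B[5] → draft at board A[8]=board B[7]; all 4 tasks appear in both, in order. The LCS DP gives dp[10][7] = 4, so this is optimal.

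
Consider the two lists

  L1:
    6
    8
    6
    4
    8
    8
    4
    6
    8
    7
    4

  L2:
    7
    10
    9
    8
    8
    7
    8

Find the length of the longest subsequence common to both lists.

3

Match 8 (L1 #2, L2 #4) → 8 (L1 #5, L2 #5) → 8 (L1 #9, L2 #7) — 3 values in the same relative order in both. The LCS DP gives dp[11][7] = 3, so this is optimal.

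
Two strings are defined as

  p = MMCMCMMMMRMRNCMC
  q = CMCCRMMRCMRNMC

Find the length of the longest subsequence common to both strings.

11

Pick M at p[2]=q[2], C at p[3]=q[3], C at p[5]=q[4], M at p[8]=q[6], M at p[9]=q[7], R at p[10]=q[8], M at p[11]=q[10], R at p[12]=q[11], N at p[13]=q[12], M at p[15]=q[13], C at p[16]=q[14]; all 11 characters appear in both, in order. Since dp[16][14] = 11, nothing longer is possible.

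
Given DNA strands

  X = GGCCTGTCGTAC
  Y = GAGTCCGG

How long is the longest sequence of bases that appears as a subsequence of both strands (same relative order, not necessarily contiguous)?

6

Pick G (X #1, Y #1), then G (X #2, Y #3), then C (X #3, Y #5), then C (X #4, Y #6), then G (X #6, Y #7), then G (X #9, Y #8); all 6 bases appear in both, in order. The LCS DP gives dp[12][8] = 6, so this is optimal.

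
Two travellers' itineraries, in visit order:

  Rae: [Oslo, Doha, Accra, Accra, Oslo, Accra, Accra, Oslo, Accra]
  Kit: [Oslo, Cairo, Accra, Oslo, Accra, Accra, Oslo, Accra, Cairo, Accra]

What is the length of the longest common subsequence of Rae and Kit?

7

Match Oslo [1,1], then Accra [4,3], then Oslo [5,4], then Accra [6,5], then Accra [7,6], then Oslo [8,7], then Accra [9,10] — 7 stops in the same relative order in both. The LCS DP gives dp[9][10] = 7, so this is optimal.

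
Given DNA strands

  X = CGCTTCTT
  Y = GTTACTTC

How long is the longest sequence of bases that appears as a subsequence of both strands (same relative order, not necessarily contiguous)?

One common subsequence of length 6: G [2,1] → T [4,2] → T [5,3] → C [6,5] → T [7,6] → T [8,7]. The LCS DP gives dp[8][8] = 6, so this is optimal.

6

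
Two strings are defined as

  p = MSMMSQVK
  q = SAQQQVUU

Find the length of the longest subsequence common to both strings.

Pick S [2,1], then Q [6,5], then V [7,6]; all 3 characters appear in both, in order, and the DP table's final entry dp[8][8] is also 3, so no common subsequence is longer.

3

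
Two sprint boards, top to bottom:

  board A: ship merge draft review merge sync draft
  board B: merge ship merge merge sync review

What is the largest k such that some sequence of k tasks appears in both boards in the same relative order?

4

Match ship at board A[1]=board B[2], then merge at board A[2]=board B[3], then merge at board A[5]=board B[4], then sync at board A[6]=board B[5] — 4 tasks in the same relative order in both. dp[7][6] = 4 confirms this is the maximum.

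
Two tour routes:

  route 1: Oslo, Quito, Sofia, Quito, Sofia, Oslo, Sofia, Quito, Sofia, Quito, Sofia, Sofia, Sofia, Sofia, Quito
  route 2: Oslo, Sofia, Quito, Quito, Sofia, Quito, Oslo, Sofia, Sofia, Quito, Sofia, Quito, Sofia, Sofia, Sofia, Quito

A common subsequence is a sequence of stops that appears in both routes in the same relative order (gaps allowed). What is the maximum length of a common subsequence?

Taking Oslo [1,1]; then Quito [2,4]; then Sofia [3,5]; then Quito [4,6]; then Sofia [5,8]; then Sofia [7,9]; then Quito [8,10]; then Sofia [9,11]; then Quito [10,12]; then Sofia [12,13]; then Sofia [13,14]; then Sofia [14,15]; then Quito [15,16] gives a common subsequence of length 13. Since dp[15][16] = 13, nothing longer is possible.

13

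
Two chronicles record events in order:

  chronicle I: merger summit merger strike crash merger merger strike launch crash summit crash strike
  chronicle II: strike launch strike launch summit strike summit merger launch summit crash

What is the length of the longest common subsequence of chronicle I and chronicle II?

Taking summit (chronicle I #2, chronicle II #5), strike (chronicle I #4, chronicle II #6), merger (chronicle I #7, chronicle II #8), launch (chronicle I #9, chronicle II #9), summit (chronicle I #11, chronicle II #10), crash (chronicle I #12, chronicle II #11) gives a common subsequence of length 6. Since dp[13][11] = 6, nothing longer is possible.

6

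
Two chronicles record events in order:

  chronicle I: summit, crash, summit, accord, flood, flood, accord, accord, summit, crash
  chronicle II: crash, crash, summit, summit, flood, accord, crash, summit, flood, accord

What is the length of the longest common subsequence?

5

Taking summit at chronicle I[1]=chronicle II[4] → crash at chronicle I[2]=chronicle II[7] → summit at chronicle I[3]=chronicle II[8] → flood at chronicle I[6]=chronicle II[9] → accord at chronicle I[8]=chronicle II[10] gives a common subsequence of length 5. dp[10][10] = 5 confirms this is the maximum.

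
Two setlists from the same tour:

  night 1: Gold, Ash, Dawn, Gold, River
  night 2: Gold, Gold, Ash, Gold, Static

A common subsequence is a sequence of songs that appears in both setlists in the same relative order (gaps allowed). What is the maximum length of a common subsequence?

Pick Gold (night 1 #1, night 2 #2), then Ash (night 1 #2, night 2 #3), then Gold (night 1 #4, night 2 #4); all 3 songs appear in both, in order, and the DP table's final entry dp[5][5] is also 3, so no common subsequence is longer.

3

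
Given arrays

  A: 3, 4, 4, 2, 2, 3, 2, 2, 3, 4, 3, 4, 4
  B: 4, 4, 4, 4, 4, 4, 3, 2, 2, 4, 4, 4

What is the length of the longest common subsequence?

One common subsequence of length 8: 4 at A[2]=B[5], then 4 at A[3]=B[6], then 3 at A[6]=B[7], then 2 at A[7]=B[8], then 2 at A[8]=B[9], then 4 at A[10]=B[10], then 4 at A[12]=B[11], then 4 at A[13]=B[12]. dp[13][12] = 8 confirms this is the maximum.

8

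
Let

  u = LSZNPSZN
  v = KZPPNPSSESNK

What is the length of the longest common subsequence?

One common subsequence of length 5: Z [3,2] → N [4,5] → P [5,6] → S [6,10] → N [8,11]. Since dp[8][12] = 5, nothing longer is possible.

5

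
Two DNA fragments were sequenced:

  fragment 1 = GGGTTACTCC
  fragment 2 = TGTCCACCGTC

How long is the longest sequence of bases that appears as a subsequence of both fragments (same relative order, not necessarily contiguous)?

Let dp[i][j] be the LCS length of the first i bases of fragment 1 and the first j bases of fragment 2. dp[i][j] = dp[i-1][j-1]+1 when the i-th and j-th bases match, else max(dp[i-1][j], dp[i][j-1]).
    ·  T  G  T  C  C  A  C  C  G  T  C
 ·  0  0  0  0  0  0  0  0  0  0  0  0
 G  0  0  1  1  1  1  1  1  1  1  1  1
 G  0  0  1  1  1  1  1  1  1  2  2  2
 G  0  0  1  1  1  1  1  1  1  2  2  2
 T  0  1  1  2  2  2  2  2  2  2  3  3
 T  0  1  1  2  2  2  2  2  2  2  3  3
 A  0  1  1  2  2  2  3  3  3  3  3  3
 C  0  1  1  2  3  3  3  4  4  4  4  4
 T  0  1  1  2  3  3  3  4  4  4  5  5
 C  0  1  1  2  3  4  4  4  5  5  5  6
 C  0  1  1  2  3  4  4  5  5  5  5  6
dp[10][11] = 6. One LCS (by backtracking along matches): GTACTC.

6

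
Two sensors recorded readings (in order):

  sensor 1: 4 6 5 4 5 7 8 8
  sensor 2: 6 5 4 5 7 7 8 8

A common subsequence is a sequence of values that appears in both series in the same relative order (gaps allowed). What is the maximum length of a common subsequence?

Let dp[i][j] be the LCS length of the first i values of sensor 1 and the first j values of sensor 2. dp[i][j] = dp[i-1][j-1]+1 when the i-th and j-th values match, else max(dp[i-1][j], dp[i][j-1]).
    ·  6  5  4  5  7  7  8  8
 ·  0  0  0  0  0  0  0  0  0
 4  0  0  0  1  1  1  1  1  1
 6  0  1  1  1  1  1  1  1  1
 5  0  1  2  2  2  2  2  2  2
 4  0  1  2  3  3  3  3  3  3
 5  0  1  2  3  4  4  4  4  4
 7  0  1  2  3  4  5  5  5  5
 8  0  1  2  3  4  5  5  6  6
 8  0  1  2  3  4  5  5  6  7
dp[8][8] = 7. One LCS (by backtracking along matches): 6, 5, 4, 5, 7, 8, 8.

7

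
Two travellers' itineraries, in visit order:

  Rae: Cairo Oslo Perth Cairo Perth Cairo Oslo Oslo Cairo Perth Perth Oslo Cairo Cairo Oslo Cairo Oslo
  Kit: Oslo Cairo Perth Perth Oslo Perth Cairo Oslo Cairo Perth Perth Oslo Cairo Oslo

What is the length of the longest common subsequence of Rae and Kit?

11

Pick Cairo (Rae #1, Kit #2) → Oslo (Rae #2, Kit #5) → Perth (Rae #5, Kit #6) → Cairo (Rae #6, Kit #7) → Oslo (Rae #8, Kit #8) → Cairo (Rae #9, Kit #9) → Perth (Rae #10, Kit #10) → Perth (Rae #11, Kit #11) → Oslo (Rae #15, Kit #12) → Cairo (Rae #16, Kit #13) → Oslo (Rae #17, Kit #14); all 11 stops appear in both, in order. Since dp[17][14] = 11, nothing longer is possible.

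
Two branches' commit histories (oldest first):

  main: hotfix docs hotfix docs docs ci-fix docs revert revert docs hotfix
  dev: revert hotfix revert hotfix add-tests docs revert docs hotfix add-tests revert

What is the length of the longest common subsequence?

6

Pick hotfix at main[1]=dev[2]; then hotfix at main[3]=dev[4]; then docs at main[7]=dev[6]; then revert at main[9]=dev[7]; then docs at main[10]=dev[8]; then hotfix at main[11]=dev[9]; all 6 commits appear in both, in order. Since dp[11][11] = 6, nothing longer is possible.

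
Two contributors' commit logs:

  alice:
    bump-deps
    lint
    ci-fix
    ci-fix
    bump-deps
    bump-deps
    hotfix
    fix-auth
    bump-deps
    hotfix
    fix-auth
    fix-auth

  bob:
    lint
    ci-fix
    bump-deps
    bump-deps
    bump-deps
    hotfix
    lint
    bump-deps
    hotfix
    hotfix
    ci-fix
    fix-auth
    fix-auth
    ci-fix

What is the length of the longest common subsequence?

Match lint (alice #2, bob #1); then ci-fix (alice #3, bob #2); then bump-deps (alice #5, bob #4); then bump-deps (alice #6, bob #5); then hotfix (alice #7, bob #6); then bump-deps (alice #9, bob #8); then hotfix (alice #10, bob #10); then fix-auth (alice #11, bob #12); then fix-auth (alice #12, bob #13) — 9 commits in the same relative order in both, and the DP table's final entry dp[12][14] is also 9, so no common subsequence is longer.

9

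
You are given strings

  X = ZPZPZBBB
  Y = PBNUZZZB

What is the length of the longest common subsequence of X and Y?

Pick Z at X[1]=Y[5]; then Z at X[3]=Y[6]; then Z at X[5]=Y[7]; then B at X[8]=Y[8]; all 4 characters appear in both, in order. Since dp[8][8] = 4, nothing longer is possible.

4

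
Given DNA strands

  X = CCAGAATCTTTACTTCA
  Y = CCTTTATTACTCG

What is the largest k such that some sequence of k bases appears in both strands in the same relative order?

Pick C [1,1], then C [2,2], then T [7,4], then T [9,5], then T [10,7], then T [11,8], then A [12,9], then C [13,10], then T [15,11], then C [16,12]; all 10 bases appear in both, in order. dp[17][13] = 10 confirms this is the maximum.

10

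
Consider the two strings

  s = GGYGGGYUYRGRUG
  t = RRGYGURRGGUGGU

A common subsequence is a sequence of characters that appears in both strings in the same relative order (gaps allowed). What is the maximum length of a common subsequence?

Match G [2,3], Y [3,4], G [4,5], G [5,9], G [6,10], U [8,11], G [11,13], U [13,14] — 8 characters in the same relative order in both. dp[14][14] = 8 confirms this is the maximum.

8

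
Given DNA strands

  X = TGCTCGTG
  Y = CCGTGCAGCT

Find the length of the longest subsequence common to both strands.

5

Match T at X[1]=Y[4], then G at X[2]=Y[5], then C at X[3]=Y[6], then C at X[5]=Y[9], then T at X[7]=Y[10] — 5 bases in the same relative order in both. The LCS DP gives dp[8][10] = 5, so this is optimal.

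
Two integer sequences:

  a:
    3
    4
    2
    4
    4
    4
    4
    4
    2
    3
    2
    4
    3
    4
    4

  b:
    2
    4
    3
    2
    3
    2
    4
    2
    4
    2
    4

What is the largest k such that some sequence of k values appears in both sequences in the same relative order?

One common subsequence of length 8: 2 at a[3]=b[1], 4 at a[4]=b[2], 2 at a[9]=b[4], 3 at a[10]=b[5], 2 at a[11]=b[6], 4 at a[12]=b[7], 4 at a[14]=b[9], 4 at a[15]=b[11]. Since dp[15][11] = 8, nothing longer is possible.

8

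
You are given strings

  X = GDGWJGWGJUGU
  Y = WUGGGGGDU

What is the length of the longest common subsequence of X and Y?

One common subsequence of length 6: G at X[1]=Y[3], then G at X[3]=Y[4], then G at X[6]=Y[5], then G at X[8]=Y[6], then G at X[11]=Y[7], then U at X[12]=Y[9]. dp[12][9] = 6 confirms this is the maximum.

6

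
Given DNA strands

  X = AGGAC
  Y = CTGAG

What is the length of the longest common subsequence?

Let dp[i][j] be the LCS length of the first i bases of X and the first j bases of Y. dp[i][j] = dp[i-1][j-1]+1 when the i-th and j-th bases match, else max(dp[i-1][j], dp[i][j-1]).
    ·  C  T  G  A  G
 ·  0  0  0  0  0  0
 A  0  0  0  0  1  1
 G  0  0  0  1  1  2
 G  0  0  0  1  1  2
 A  0  0  0  1  2  2
 C  0  1  1  1  2  2
dp[5][5] = 2. One LCS (by backtracking along matches): AG.

2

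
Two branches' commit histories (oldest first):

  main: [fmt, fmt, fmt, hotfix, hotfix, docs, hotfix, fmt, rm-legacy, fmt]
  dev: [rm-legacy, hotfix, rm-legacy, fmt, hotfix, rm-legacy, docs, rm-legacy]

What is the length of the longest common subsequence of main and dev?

Match fmt [3,4]; then hotfix [4,5]; then docs [6,7]; then rm-legacy [9,8] — 4 commits in the same relative order in both, and the DP table's final entry dp[10][8] is also 4, so no common subsequence is longer.

4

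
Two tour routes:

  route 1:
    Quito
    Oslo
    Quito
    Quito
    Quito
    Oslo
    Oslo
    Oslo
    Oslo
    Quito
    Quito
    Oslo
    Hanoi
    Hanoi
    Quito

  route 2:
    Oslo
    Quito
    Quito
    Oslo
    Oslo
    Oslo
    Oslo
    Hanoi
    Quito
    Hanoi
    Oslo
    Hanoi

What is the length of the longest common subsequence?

Taking Oslo (route 1 #2, route 2 #1), then Quito (route 1 #4, route 2 #2), then Quito (route 1 #5, route 2 #3), then Oslo (route 1 #6, route 2 #4), then Oslo (route 1 #7, route 2 #5), then Oslo (route 1 #8, route 2 #6), then Oslo (route 1 #9, route 2 #7), then Quito (route 1 #10, route 2 #9), then Oslo (route 1 #12, route 2 #11), then Hanoi (route 1 #14, route 2 #12) gives a common subsequence of length 10, and the DP table's final entry dp[15][12] is also 10, so no common subsequence is longer.

10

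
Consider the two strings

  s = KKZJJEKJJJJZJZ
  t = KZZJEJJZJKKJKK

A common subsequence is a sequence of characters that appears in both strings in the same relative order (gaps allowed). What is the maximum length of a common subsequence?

Pick K at s[1]=t[1]; then Z at s[3]=t[3]; then J at s[5]=t[4]; then E at s[6]=t[5]; then J at s[8]=t[6]; then J at s[9]=t[7]; then J at s[10]=t[9]; then J at s[11]=t[12]; all 8 characters appear in both, in order. Since dp[14][14] = 8, nothing longer is possible.

8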